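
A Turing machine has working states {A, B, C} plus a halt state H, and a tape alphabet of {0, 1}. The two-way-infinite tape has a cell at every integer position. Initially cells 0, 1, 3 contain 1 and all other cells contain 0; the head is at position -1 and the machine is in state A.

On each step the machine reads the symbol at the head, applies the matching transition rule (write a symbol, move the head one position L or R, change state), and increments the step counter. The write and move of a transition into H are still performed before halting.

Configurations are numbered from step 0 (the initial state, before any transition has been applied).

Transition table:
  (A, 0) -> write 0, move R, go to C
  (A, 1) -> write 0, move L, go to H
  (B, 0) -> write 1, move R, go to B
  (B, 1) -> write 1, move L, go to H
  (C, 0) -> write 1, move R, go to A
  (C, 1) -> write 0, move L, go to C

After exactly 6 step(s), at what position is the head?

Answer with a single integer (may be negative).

Step 1: in state A at pos -1, read 0 -> (A,0)->write 0,move R,goto C. Now: state=C, head=0, tape[-2..4]=0011010 (head:   ^)
Step 2: in state C at pos 0, read 1 -> (C,1)->write 0,move L,goto C. Now: state=C, head=-1, tape[-2..4]=0001010 (head:  ^)
Step 3: in state C at pos -1, read 0 -> (C,0)->write 1,move R,goto A. Now: state=A, head=0, tape[-2..4]=0101010 (head:   ^)
Step 4: in state A at pos 0, read 0 -> (A,0)->write 0,move R,goto C. Now: state=C, head=1, tape[-2..4]=0101010 (head:    ^)
Step 5: in state C at pos 1, read 1 -> (C,1)->write 0,move L,goto C. Now: state=C, head=0, tape[-2..4]=0100010 (head:   ^)
Step 6: in state C at pos 0, read 0 -> (C,0)->write 1,move R,goto A. Now: state=A, head=1, tape[-2..4]=0110010 (head:    ^)

Answer: 1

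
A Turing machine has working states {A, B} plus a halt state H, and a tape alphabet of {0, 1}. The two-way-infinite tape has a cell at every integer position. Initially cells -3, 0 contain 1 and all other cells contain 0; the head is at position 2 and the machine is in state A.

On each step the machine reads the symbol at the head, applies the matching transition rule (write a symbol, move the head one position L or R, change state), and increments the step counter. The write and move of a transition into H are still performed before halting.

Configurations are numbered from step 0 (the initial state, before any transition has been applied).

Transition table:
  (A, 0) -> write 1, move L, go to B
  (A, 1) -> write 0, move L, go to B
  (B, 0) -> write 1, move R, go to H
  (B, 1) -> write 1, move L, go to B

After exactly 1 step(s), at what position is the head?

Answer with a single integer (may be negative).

Step 1: in state A at pos 2, read 0 -> (A,0)->write 1,move L,goto B. Now: state=B, head=1, tape[-4..3]=01001010 (head:      ^)

Answer: 1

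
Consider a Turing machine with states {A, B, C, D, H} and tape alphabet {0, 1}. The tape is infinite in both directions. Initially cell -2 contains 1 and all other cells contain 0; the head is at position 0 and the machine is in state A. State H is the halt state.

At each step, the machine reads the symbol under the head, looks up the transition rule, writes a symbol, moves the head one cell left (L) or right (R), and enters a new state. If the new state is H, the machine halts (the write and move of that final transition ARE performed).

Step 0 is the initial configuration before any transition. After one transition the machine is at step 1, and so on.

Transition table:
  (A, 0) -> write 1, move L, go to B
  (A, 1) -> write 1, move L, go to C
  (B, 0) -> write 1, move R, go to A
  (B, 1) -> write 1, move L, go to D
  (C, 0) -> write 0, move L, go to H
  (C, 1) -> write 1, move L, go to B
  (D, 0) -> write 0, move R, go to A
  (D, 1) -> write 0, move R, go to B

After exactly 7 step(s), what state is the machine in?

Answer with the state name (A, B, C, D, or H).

Step 1: in state A at pos 0, read 0 -> (A,0)->write 1,move L,goto B. Now: state=B, head=-1, tape[-3..1]=01010 (head:   ^)
Step 2: in state B at pos -1, read 0 -> (B,0)->write 1,move R,goto A. Now: state=A, head=0, tape[-3..1]=01110 (head:    ^)
Step 3: in state A at pos 0, read 1 -> (A,1)->write 1,move L,goto C. Now: state=C, head=-1, tape[-3..1]=01110 (head:   ^)
Step 4: in state C at pos -1, read 1 -> (C,1)->write 1,move L,goto B. Now: state=B, head=-2, tape[-3..1]=01110 (head:  ^)
Step 5: in state B at pos -2, read 1 -> (B,1)->write 1,move L,goto D. Now: state=D, head=-3, tape[-4..1]=001110 (head:  ^)
Step 6: in state D at pos -3, read 0 -> (D,0)->write 0,move R,goto A. Now: state=A, head=-2, tape[-4..1]=001110 (head:   ^)
Step 7: in state A at pos -2, read 1 -> (A,1)->write 1,move L,goto C. Now: state=C, head=-3, tape[-4..1]=001110 (head:  ^)

Answer: C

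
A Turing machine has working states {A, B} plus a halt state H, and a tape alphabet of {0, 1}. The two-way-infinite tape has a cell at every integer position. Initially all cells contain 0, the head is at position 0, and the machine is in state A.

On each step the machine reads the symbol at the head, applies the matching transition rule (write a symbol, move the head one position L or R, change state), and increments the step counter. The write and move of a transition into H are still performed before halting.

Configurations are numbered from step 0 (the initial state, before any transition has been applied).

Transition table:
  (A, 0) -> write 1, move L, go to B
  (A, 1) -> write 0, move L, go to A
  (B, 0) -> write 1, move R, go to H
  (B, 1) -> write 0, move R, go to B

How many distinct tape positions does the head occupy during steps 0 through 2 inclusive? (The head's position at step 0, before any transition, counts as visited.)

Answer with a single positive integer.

Answer: 2

Derivation:
Step 1: in state A at pos 0, read 0 -> (A,0)->write 1,move L,goto B. Now: state=B, head=-1, tape[-2..1]=0010 (head:  ^)
Step 2: in state B at pos -1, read 0 -> (B,0)->write 1,move R,goto H. Now: state=H, head=0, tape[-2..1]=0110 (head:   ^)
Head positions at steps 0..2: starting at 0, distinct positions visited = {-1, 0} -> 2 position(s)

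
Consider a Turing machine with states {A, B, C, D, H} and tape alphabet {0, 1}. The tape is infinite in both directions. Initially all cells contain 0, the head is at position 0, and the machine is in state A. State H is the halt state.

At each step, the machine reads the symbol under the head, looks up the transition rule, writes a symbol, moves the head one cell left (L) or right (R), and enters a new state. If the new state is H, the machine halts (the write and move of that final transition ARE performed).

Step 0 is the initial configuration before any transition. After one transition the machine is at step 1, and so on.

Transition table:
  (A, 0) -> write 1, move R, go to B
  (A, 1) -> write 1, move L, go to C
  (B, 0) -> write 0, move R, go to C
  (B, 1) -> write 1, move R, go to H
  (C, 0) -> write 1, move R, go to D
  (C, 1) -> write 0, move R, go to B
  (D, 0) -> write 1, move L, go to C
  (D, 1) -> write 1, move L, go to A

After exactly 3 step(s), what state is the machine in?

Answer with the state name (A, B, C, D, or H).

Step 1: in state A at pos 0, read 0 -> (A,0)->write 1,move R,goto B. Now: state=B, head=1, tape[-1..2]=0100 (head:   ^)
Step 2: in state B at pos 1, read 0 -> (B,0)->write 0,move R,goto C. Now: state=C, head=2, tape[-1..3]=01000 (head:    ^)
Step 3: in state C at pos 2, read 0 -> (C,0)->write 1,move R,goto D. Now: state=D, head=3, tape[-1..4]=010100 (head:     ^)

Answer: D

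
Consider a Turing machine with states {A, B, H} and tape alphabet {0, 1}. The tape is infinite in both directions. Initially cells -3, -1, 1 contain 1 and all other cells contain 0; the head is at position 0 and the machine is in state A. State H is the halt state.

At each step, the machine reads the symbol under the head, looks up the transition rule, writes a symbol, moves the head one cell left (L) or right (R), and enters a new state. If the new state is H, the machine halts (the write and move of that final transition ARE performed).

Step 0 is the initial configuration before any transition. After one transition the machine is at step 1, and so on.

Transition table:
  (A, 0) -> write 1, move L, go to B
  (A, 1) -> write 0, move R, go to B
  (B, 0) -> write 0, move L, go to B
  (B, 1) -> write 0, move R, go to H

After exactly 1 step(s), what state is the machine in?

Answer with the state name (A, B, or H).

Answer: B

Derivation:
Step 1: in state A at pos 0, read 0 -> (A,0)->write 1,move L,goto B. Now: state=B, head=-1, tape[-4..2]=0101110 (head:    ^)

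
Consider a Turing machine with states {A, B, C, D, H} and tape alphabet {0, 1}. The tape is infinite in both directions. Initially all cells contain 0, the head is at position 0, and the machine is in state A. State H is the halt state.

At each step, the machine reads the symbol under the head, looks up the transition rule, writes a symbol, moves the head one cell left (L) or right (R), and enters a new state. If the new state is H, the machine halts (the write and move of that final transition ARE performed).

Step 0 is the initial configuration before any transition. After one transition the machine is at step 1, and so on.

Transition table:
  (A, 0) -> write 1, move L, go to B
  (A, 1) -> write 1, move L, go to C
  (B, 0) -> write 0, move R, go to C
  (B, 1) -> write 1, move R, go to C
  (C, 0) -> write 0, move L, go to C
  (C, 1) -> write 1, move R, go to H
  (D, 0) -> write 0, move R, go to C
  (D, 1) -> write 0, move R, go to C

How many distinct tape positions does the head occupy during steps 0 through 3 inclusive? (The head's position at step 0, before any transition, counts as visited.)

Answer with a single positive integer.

Step 1: in state A at pos 0, read 0 -> (A,0)->write 1,move L,goto B. Now: state=B, head=-1, tape[-2..1]=0010 (head:  ^)
Step 2: in state B at pos -1, read 0 -> (B,0)->write 0,move R,goto C. Now: state=C, head=0, tape[-2..1]=0010 (head:   ^)
Step 3: in state C at pos 0, read 1 -> (C,1)->write 1,move R,goto H. Now: state=H, head=1, tape[-2..2]=00100 (head:    ^)
Head positions at steps 0..3: starting at 0, distinct positions visited = {-1, 0, 1} -> 3 position(s)

Answer: 3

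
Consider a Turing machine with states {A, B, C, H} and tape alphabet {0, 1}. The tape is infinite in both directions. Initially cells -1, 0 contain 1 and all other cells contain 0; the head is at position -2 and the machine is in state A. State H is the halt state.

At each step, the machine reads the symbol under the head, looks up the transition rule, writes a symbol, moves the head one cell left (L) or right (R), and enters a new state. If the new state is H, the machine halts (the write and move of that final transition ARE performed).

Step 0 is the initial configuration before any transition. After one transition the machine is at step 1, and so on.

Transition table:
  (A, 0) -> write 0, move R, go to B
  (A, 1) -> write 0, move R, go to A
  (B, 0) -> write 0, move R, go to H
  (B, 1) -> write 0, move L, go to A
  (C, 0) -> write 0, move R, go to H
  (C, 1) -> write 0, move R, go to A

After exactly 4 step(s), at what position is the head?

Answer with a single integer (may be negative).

Step 1: in state A at pos -2, read 0 -> (A,0)->write 0,move R,goto B. Now: state=B, head=-1, tape[-3..1]=00110 (head:   ^)
Step 2: in state B at pos -1, read 1 -> (B,1)->write 0,move L,goto A. Now: state=A, head=-2, tape[-3..1]=00010 (head:  ^)
Step 3: in state A at pos -2, read 0 -> (A,0)->write 0,move R,goto B. Now: state=B, head=-1, tape[-3..1]=00010 (head:   ^)
Step 4: in state B at pos -1, read 0 -> (B,0)->write 0,move R,goto H. Now: state=H, head=0, tape[-3..1]=00010 (head:    ^)

Answer: 0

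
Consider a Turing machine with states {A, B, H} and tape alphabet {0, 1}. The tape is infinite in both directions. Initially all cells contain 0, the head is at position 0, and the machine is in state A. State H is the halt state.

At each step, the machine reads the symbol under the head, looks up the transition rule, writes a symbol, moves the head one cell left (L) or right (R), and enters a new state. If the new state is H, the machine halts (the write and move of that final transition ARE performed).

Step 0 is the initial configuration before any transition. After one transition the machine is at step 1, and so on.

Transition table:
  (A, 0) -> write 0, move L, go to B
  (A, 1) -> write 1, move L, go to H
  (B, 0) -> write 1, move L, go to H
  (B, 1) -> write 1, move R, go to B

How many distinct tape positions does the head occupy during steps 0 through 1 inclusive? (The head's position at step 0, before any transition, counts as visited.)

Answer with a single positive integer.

Answer: 2

Derivation:
Step 1: in state A at pos 0, read 0 -> (A,0)->write 0,move L,goto B. Now: state=B, head=-1, tape[-2..1]=0000 (head:  ^)
Head positions at steps 0..1: starting at 0, distinct positions visited = {-1, 0} -> 2 position(s)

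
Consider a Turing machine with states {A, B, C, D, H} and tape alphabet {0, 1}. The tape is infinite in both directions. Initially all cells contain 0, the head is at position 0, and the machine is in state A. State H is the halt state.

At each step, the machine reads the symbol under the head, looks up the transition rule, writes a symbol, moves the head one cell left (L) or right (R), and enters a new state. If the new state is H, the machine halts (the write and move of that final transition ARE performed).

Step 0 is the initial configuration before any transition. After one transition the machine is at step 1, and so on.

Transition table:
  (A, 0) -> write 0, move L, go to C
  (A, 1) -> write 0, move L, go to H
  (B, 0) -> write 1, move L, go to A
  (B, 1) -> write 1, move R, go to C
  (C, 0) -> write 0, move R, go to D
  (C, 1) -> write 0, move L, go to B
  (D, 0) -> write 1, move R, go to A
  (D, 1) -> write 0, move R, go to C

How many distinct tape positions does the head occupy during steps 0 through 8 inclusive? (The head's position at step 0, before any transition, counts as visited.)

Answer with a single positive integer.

Step 1: in state A at pos 0, read 0 -> (A,0)->write 0,move L,goto C. Now: state=C, head=-1, tape[-2..1]=0000 (head:  ^)
Step 2: in state C at pos -1, read 0 -> (C,0)->write 0,move R,goto D. Now: state=D, head=0, tape[-2..1]=0000 (head:   ^)
Step 3: in state D at pos 0, read 0 -> (D,0)->write 1,move R,goto A. Now: state=A, head=1, tape[-2..2]=00100 (head:    ^)
Step 4: in state A at pos 1, read 0 -> (A,0)->write 0,move L,goto C. Now: state=C, head=0, tape[-2..2]=00100 (head:   ^)
Step 5: in state C at pos 0, read 1 -> (C,1)->write 0,move L,goto B. Now: state=B, head=-1, tape[-2..2]=00000 (head:  ^)
Step 6: in state B at pos -1, read 0 -> (B,0)->write 1,move L,goto A. Now: state=A, head=-2, tape[-3..2]=001000 (head:  ^)
Step 7: in state A at pos -2, read 0 -> (A,0)->write 0,move L,goto C. Now: state=C, head=-3, tape[-4..2]=0001000 (head:  ^)
Step 8: in state C at pos -3, read 0 -> (C,0)->write 0,move R,goto D. Now: state=D, head=-2, tape[-4..2]=0001000 (head:   ^)
Head positions at steps 0..8: starting at 0, distinct positions visited = {-3, -2, -1, 0, 1} -> 5 position(s)

Answer: 5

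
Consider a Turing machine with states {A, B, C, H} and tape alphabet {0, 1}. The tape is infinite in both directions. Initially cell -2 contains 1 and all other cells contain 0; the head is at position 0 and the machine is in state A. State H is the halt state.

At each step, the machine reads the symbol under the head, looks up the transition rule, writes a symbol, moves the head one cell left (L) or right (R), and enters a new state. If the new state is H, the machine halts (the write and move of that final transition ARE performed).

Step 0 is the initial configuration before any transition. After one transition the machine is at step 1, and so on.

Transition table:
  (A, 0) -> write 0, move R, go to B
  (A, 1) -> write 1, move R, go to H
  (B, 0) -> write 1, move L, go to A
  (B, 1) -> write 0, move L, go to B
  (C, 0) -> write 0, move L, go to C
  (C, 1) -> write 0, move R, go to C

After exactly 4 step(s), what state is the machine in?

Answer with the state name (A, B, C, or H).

Answer: B

Derivation:
Step 1: in state A at pos 0, read 0 -> (A,0)->write 0,move R,goto B. Now: state=B, head=1, tape[-3..2]=010000 (head:     ^)
Step 2: in state B at pos 1, read 0 -> (B,0)->write 1,move L,goto A. Now: state=A, head=0, tape[-3..2]=010010 (head:    ^)
Step 3: in state A at pos 0, read 0 -> (A,0)->write 0,move R,goto B. Now: state=B, head=1, tape[-3..2]=010010 (head:     ^)
Step 4: in state B at pos 1, read 1 -> (B,1)->write 0,move L,goto B. Now: state=B, head=0, tape[-3..2]=010000 (head:    ^)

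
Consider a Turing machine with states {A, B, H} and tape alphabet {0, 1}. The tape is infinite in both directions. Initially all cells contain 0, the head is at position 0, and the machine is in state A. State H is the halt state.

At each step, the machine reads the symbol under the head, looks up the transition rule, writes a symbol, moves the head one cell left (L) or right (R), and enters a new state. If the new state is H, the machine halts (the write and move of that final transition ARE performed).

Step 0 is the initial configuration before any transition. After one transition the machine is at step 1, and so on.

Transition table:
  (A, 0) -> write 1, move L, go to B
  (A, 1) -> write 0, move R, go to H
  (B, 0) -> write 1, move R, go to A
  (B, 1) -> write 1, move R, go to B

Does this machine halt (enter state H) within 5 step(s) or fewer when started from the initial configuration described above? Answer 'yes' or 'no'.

Answer: yes

Derivation:
Step 1: in state A at pos 0, read 0 -> (A,0)->write 1,move L,goto B. Now: state=B, head=-1, tape[-2..1]=0010 (head:  ^)
Step 2: in state B at pos -1, read 0 -> (B,0)->write 1,move R,goto A. Now: state=A, head=0, tape[-2..1]=0110 (head:   ^)
Step 3: in state A at pos 0, read 1 -> (A,1)->write 0,move R,goto H. Now: state=H, head=1, tape[-2..2]=01000 (head:    ^)
State H reached at step 3; 3 <= 5 -> yes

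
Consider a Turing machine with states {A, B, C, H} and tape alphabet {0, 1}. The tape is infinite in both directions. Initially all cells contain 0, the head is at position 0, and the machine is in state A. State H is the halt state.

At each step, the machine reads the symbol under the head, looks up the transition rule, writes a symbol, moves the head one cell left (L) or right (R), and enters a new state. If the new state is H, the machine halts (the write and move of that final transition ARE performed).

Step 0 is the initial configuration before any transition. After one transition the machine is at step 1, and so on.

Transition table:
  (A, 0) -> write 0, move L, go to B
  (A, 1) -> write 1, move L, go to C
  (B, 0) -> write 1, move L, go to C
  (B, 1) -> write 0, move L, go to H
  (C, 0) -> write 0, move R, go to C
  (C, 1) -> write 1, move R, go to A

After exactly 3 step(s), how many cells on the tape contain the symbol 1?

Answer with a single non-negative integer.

Answer: 1

Derivation:
Step 1: in state A at pos 0, read 0 -> (A,0)->write 0,move L,goto B. Now: state=B, head=-1, tape[-2..1]=0000 (head:  ^)
Step 2: in state B at pos -1, read 0 -> (B,0)->write 1,move L,goto C. Now: state=C, head=-2, tape[-3..1]=00100 (head:  ^)
Step 3: in state C at pos -2, read 0 -> (C,0)->write 0,move R,goto C. Now: state=C, head=-1, tape[-3..1]=00100 (head:   ^)
Cells containing 1 after step 3: {-1} -> 1 cell(s)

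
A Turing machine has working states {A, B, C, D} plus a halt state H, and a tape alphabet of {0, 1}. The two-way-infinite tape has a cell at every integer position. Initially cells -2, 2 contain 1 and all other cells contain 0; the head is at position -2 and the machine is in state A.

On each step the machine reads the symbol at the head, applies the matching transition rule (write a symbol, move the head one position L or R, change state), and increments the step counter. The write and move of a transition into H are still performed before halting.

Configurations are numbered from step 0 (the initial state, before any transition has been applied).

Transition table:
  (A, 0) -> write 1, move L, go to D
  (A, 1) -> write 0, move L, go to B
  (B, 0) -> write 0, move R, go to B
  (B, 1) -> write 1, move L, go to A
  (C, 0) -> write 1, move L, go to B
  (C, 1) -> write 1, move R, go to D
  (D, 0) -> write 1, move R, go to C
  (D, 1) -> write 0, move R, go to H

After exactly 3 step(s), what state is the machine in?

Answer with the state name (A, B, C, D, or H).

Answer: B

Derivation:
Step 1: in state A at pos -2, read 1 -> (A,1)->write 0,move L,goto B. Now: state=B, head=-3, tape[-4..3]=00000010 (head:  ^)
Step 2: in state B at pos -3, read 0 -> (B,0)->write 0,move R,goto B. Now: state=B, head=-2, tape[-4..3]=00000010 (head:   ^)
Step 3: in state B at pos -2, read 0 -> (B,0)->write 0,move R,goto B. Now: state=B, head=-1, tape[-4..3]=00000010 (head:    ^)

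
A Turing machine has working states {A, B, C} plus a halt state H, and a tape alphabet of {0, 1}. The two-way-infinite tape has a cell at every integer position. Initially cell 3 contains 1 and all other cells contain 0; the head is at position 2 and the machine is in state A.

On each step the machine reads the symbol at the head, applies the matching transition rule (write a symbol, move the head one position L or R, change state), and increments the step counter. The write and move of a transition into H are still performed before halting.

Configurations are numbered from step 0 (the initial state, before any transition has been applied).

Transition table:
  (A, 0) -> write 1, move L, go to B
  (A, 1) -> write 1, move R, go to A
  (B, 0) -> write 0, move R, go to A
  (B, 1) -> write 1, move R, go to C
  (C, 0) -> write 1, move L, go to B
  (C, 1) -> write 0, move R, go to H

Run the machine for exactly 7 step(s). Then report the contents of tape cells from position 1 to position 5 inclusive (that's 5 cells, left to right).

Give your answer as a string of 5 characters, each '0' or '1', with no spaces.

Answer: 01100

Derivation:
Step 1: in state A at pos 2, read 0 -> (A,0)->write 1,move L,goto B. Now: state=B, head=1, tape[0..4]=00110 (head:  ^)
Step 2: in state B at pos 1, read 0 -> (B,0)->write 0,move R,goto A. Now: state=A, head=2, tape[0..4]=00110 (head:   ^)
Step 3: in state A at pos 2, read 1 -> (A,1)->write 1,move R,goto A. Now: state=A, head=3, tape[0..4]=00110 (head:    ^)
Step 4: in state A at pos 3, read 1 -> (A,1)->write 1,move R,goto A. Now: state=A, head=4, tape[0..5]=001100 (head:     ^)
Step 5: in state A at pos 4, read 0 -> (A,0)->write 1,move L,goto B. Now: state=B, head=3, tape[0..5]=001110 (head:    ^)
Step 6: in state B at pos 3, read 1 -> (B,1)->write 1,move R,goto C. Now: state=C, head=4, tape[0..5]=001110 (head:     ^)
Step 7: in state C at pos 4, read 1 -> (C,1)->write 0,move R,goto H. Now: state=H, head=5, tape[0..6]=0011000 (head:      ^)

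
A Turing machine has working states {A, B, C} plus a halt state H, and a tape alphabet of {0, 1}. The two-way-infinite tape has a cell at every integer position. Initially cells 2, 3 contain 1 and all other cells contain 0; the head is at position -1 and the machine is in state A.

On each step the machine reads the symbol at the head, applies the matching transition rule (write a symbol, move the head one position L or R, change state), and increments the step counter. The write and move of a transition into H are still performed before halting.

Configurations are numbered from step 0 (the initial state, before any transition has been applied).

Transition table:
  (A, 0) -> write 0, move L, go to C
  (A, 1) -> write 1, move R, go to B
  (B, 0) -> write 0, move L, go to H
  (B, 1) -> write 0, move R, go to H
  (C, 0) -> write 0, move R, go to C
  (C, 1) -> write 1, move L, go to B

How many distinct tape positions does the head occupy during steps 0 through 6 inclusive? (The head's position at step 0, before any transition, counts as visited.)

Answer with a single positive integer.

Step 1: in state A at pos -1, read 0 -> (A,0)->write 0,move L,goto C. Now: state=C, head=-2, tape[-3..4]=00000110 (head:  ^)
Step 2: in state C at pos -2, read 0 -> (C,0)->write 0,move R,goto C. Now: state=C, head=-1, tape[-3..4]=00000110 (head:   ^)
Step 3: in state C at pos -1, read 0 -> (C,0)->write 0,move R,goto C. Now: state=C, head=0, tape[-3..4]=00000110 (head:    ^)
Step 4: in state C at pos 0, read 0 -> (C,0)->write 0,move R,goto C. Now: state=C, head=1, tape[-3..4]=00000110 (head:     ^)
Step 5: in state C at pos 1, read 0 -> (C,0)->write 0,move R,goto C. Now: state=C, head=2, tape[-3..4]=00000110 (head:      ^)
Step 6: in state C at pos 2, read 1 -> (C,1)->write 1,move L,goto B. Now: state=B, head=1, tape[-3..4]=00000110 (head:     ^)
Head positions at steps 0..6: starting at -1, distinct positions visited = {-2, -1, 0, 1, 2} -> 5 position(s)

Answer: 5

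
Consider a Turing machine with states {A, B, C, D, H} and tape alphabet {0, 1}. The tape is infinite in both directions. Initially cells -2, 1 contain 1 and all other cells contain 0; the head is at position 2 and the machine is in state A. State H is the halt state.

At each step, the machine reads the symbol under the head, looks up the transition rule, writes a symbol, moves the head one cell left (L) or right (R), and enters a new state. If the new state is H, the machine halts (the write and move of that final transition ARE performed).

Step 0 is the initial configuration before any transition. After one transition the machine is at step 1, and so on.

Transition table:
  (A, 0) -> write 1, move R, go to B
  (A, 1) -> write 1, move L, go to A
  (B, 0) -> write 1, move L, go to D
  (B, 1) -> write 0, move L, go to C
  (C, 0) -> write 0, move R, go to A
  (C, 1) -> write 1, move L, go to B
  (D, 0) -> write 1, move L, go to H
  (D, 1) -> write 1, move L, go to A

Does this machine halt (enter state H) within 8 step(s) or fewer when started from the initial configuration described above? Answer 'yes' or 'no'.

Answer: no

Derivation:
Step 1: in state A at pos 2, read 0 -> (A,0)->write 1,move R,goto B. Now: state=B, head=3, tape[-3..4]=01001100 (head:       ^)
Step 2: in state B at pos 3, read 0 -> (B,0)->write 1,move L,goto D. Now: state=D, head=2, tape[-3..4]=01001110 (head:      ^)
Step 3: in state D at pos 2, read 1 -> (D,1)->write 1,move L,goto A. Now: state=A, head=1, tape[-3..4]=01001110 (head:     ^)
Step 4: in state A at pos 1, read 1 -> (A,1)->write 1,move L,goto A. Now: state=A, head=0, tape[-3..4]=01001110 (head:    ^)
Step 5: in state A at pos 0, read 0 -> (A,0)->write 1,move R,goto B. Now: state=B, head=1, tape[-3..4]=01011110 (head:     ^)
Step 6: in state B at pos 1, read 1 -> (B,1)->write 0,move L,goto C. Now: state=C, head=0, tape[-3..4]=01010110 (head:    ^)
Step 7: in state C at pos 0, read 1 -> (C,1)->write 1,move L,goto B. Now: state=B, head=-1, tape[-3..4]=01010110 (head:   ^)
Step 8: in state B at pos -1, read 0 -> (B,0)->write 1,move L,goto D. Now: state=D, head=-2, tape[-3..4]=01110110 (head:  ^)
After 8 step(s): state = D (not H) -> not halted within 8 -> no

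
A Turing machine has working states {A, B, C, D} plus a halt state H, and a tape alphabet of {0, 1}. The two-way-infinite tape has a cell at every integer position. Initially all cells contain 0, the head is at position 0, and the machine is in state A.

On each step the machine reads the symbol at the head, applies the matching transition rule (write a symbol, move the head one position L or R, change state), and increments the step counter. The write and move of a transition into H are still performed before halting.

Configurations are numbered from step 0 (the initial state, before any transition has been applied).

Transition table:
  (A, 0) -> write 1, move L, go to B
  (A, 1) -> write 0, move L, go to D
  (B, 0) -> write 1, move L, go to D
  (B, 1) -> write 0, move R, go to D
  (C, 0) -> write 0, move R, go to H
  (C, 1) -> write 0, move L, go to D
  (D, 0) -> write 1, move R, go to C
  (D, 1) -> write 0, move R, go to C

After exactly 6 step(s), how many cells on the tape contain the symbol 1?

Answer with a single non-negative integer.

Step 1: in state A at pos 0, read 0 -> (A,0)->write 1,move L,goto B. Now: state=B, head=-1, tape[-2..1]=0010 (head:  ^)
Step 2: in state B at pos -1, read 0 -> (B,0)->write 1,move L,goto D. Now: state=D, head=-2, tape[-3..1]=00110 (head:  ^)
Step 3: in state D at pos -2, read 0 -> (D,0)->write 1,move R,goto C. Now: state=C, head=-1, tape[-3..1]=01110 (head:   ^)
Step 4: in state C at pos -1, read 1 -> (C,1)->write 0,move L,goto D. Now: state=D, head=-2, tape[-3..1]=01010 (head:  ^)
Step 5: in state D at pos -2, read 1 -> (D,1)->write 0,move R,goto C. Now: state=C, head=-1, tape[-3..1]=00010 (head:   ^)
Step 6: in state C at pos -1, read 0 -> (C,0)->write 0,move R,goto H. Now: state=H, head=0, tape[-3..1]=00010 (head:    ^)
Cells containing 1 after step 6: {0} -> 1 cell(s)

Answer: 1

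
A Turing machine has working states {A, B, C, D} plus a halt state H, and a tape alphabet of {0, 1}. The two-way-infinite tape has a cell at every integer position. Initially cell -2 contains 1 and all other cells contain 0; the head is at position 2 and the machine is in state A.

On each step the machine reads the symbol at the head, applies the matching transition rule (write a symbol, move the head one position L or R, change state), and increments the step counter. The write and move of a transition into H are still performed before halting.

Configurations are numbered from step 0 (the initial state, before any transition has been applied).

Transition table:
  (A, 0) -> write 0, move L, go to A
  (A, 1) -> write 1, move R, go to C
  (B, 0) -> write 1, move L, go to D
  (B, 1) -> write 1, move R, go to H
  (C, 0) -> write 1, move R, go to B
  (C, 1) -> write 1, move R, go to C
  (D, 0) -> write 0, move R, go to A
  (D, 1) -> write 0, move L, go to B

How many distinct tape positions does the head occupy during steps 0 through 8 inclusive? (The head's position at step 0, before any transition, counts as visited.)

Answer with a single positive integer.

Answer: 5

Derivation:
Step 1: in state A at pos 2, read 0 -> (A,0)->write 0,move L,goto A. Now: state=A, head=1, tape[-3..3]=0100000 (head:     ^)
Step 2: in state A at pos 1, read 0 -> (A,0)->write 0,move L,goto A. Now: state=A, head=0, tape[-3..3]=0100000 (head:    ^)
Step 3: in state A at pos 0, read 0 -> (A,0)->write 0,move L,goto A. Now: state=A, head=-1, tape[-3..3]=0100000 (head:   ^)
Step 4: in state A at pos -1, read 0 -> (A,0)->write 0,move L,goto A. Now: state=A, head=-2, tape[-3..3]=0100000 (head:  ^)
Step 5: in state A at pos -2, read 1 -> (A,1)->write 1,move R,goto C. Now: state=C, head=-1, tape[-3..3]=0100000 (head:   ^)
Step 6: in state C at pos -1, read 0 -> (C,0)->write 1,move R,goto B. Now: state=B, head=0, tape[-3..3]=0110000 (head:    ^)
Step 7: in state B at pos 0, read 0 -> (B,0)->write 1,move L,goto D. Now: state=D, head=-1, tape[-3..3]=0111000 (head:   ^)
Step 8: in state D at pos -1, read 1 -> (D,1)->write 0,move L,goto B. Now: state=B, head=-2, tape[-3..3]=0101000 (head:  ^)
Head positions at steps 0..8: starting at 2, distinct positions visited = {-2, -1, 0, 1, 2} -> 5 position(s)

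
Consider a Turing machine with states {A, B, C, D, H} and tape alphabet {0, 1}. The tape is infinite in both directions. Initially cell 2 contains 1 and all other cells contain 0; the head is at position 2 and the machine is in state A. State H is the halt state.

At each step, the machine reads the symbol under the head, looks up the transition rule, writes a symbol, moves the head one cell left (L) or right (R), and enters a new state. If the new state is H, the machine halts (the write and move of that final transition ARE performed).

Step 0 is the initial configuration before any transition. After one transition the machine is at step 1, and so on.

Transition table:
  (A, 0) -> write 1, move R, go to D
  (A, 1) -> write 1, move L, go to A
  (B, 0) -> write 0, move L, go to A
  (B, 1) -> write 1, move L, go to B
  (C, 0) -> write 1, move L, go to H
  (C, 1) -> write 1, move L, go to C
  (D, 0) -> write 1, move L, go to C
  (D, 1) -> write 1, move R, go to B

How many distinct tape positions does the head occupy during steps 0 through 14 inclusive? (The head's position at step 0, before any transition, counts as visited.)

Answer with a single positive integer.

Step 1: in state A at pos 2, read 1 -> (A,1)->write 1,move L,goto A. Now: state=A, head=1, tape[0..3]=0010 (head:  ^)
Step 2: in state A at pos 1, read 0 -> (A,0)->write 1,move R,goto D. Now: state=D, head=2, tape[0..3]=0110 (head:   ^)
Step 3: in state D at pos 2, read 1 -> (D,1)->write 1,move R,goto B. Now: state=B, head=3, tape[0..4]=01100 (head:    ^)
Step 4: in state B at pos 3, read 0 -> (B,0)->write 0,move L,goto A. Now: state=A, head=2, tape[0..4]=01100 (head:   ^)
Step 5: in state A at pos 2, read 1 -> (A,1)->write 1,move L,goto A. Now: state=A, head=1, tape[0..4]=01100 (head:  ^)
Step 6: in state A at pos 1, read 1 -> (A,1)->write 1,move L,goto A. Now: state=A, head=0, tape[-1..4]=001100 (head:  ^)
Step 7: in state A at pos 0, read 0 -> (A,0)->write 1,move R,goto D. Now: state=D, head=1, tape[-1..4]=011100 (head:   ^)
Step 8: in state D at pos 1, read 1 -> (D,1)->write 1,move R,goto B. Now: state=B, head=2, tape[-1..4]=011100 (head:    ^)
Step 9: in state B at pos 2, read 1 -> (B,1)->write 1,move L,goto B. Now: state=B, head=1, tape[-1..4]=011100 (head:   ^)
Step 10: in state B at pos 1, read 1 -> (B,1)->write 1,move L,goto B. Now: state=B, head=0, tape[-1..4]=011100 (head:  ^)
Step 11: in state B at pos 0, read 1 -> (B,1)->write 1,move L,goto B. Now: state=B, head=-1, tape[-2..4]=0011100 (head:  ^)
Step 12: in state B at pos -1, read 0 -> (B,0)->write 0,move L,goto A. Now: state=A, head=-2, tape[-3..4]=00011100 (head:  ^)
Step 13: in state A at pos -2, read 0 -> (A,0)->write 1,move R,goto D. Now: state=D, head=-1, tape[-3..4]=01011100 (head:   ^)
Step 14: in state D at pos -1, read 0 -> (D,0)->write 1,move L,goto C. Now: state=C, head=-2, tape[-3..4]=01111100 (head:  ^)
Head positions at steps 0..14: starting at 2, distinct positions visited = {-2, -1, 0, 1, 2, 3} -> 6 position(s)

Answer: 6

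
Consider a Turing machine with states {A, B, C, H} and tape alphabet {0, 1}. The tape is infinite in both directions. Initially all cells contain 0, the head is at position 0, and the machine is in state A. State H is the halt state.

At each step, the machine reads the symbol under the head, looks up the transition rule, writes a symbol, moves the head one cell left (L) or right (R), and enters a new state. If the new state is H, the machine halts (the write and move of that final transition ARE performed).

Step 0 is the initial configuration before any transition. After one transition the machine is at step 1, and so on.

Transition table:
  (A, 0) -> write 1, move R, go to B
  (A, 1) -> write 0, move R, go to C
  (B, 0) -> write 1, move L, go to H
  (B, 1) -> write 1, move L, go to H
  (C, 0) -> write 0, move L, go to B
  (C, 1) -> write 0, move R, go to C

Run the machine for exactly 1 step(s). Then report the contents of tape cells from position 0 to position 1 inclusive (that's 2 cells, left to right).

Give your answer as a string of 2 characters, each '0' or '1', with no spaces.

Step 1: in state A at pos 0, read 0 -> (A,0)->write 1,move R,goto B. Now: state=B, head=1, tape[-1..2]=0100 (head:   ^)

Answer: 10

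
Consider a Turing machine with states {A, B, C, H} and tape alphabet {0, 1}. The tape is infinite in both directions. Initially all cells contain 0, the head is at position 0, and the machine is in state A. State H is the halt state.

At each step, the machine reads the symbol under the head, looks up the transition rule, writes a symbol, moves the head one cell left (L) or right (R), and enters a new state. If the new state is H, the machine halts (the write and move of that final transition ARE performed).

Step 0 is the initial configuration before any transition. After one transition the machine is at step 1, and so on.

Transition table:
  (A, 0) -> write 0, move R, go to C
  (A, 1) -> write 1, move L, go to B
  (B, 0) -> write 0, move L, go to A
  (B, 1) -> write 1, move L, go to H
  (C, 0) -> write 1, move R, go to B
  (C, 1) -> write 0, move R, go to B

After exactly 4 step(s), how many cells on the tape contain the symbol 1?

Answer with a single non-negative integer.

Answer: 1

Derivation:
Step 1: in state A at pos 0, read 0 -> (A,0)->write 0,move R,goto C. Now: state=C, head=1, tape[-1..2]=0000 (head:   ^)
Step 2: in state C at pos 1, read 0 -> (C,0)->write 1,move R,goto B. Now: state=B, head=2, tape[-1..3]=00100 (head:    ^)
Step 3: in state B at pos 2, read 0 -> (B,0)->write 0,move L,goto A. Now: state=A, head=1, tape[-1..3]=00100 (head:   ^)
Step 4: in state A at pos 1, read 1 -> (A,1)->write 1,move L,goto B. Now: state=B, head=0, tape[-1..3]=00100 (head:  ^)
Cells containing 1 after step 4: {1} -> 1 cell(s)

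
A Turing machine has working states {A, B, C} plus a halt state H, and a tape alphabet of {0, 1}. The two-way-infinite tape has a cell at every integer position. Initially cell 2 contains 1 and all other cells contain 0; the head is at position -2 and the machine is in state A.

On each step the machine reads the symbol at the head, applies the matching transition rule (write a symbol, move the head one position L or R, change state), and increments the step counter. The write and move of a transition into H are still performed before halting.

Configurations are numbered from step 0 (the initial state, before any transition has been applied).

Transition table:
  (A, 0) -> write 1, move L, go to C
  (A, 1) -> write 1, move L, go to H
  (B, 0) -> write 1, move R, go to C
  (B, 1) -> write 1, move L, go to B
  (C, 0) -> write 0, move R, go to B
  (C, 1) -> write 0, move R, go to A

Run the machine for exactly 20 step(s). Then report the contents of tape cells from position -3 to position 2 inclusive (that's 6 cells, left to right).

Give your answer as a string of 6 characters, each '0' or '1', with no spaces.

Step 1: in state A at pos -2, read 0 -> (A,0)->write 1,move L,goto C. Now: state=C, head=-3, tape[-4..3]=00100010 (head:  ^)
Step 2: in state C at pos -3, read 0 -> (C,0)->write 0,move R,goto B. Now: state=B, head=-2, tape[-4..3]=00100010 (head:   ^)
Step 3: in state B at pos -2, read 1 -> (B,1)->write 1,move L,goto B. Now: state=B, head=-3, tape[-4..3]=00100010 (head:  ^)
Step 4: in state B at pos -3, read 0 -> (B,0)->write 1,move R,goto C. Now: state=C, head=-2, tape[-4..3]=01100010 (head:   ^)
Step 5: in state C at pos -2, read 1 -> (C,1)->write 0,move R,goto A. Now: state=A, head=-1, tape[-4..3]=01000010 (head:    ^)
Step 6: in state A at pos -1, read 0 -> (A,0)->write 1,move L,goto C. Now: state=C, head=-2, tape[-4..3]=01010010 (head:   ^)
Step 7: in state C at pos -2, read 0 -> (C,0)->write 0,move R,goto B. Now: state=B, head=-1, tape[-4..3]=01010010 (head:    ^)
Step 8: in state B at pos -1, read 1 -> (B,1)->write 1,move L,goto B. Now: state=B, head=-2, tape[-4..3]=01010010 (head:   ^)
Step 9: in state B at pos -2, read 0 -> (B,0)->write 1,move R,goto C. Now: state=C, head=-1, tape[-4..3]=01110010 (head:    ^)
Step 10: in state C at pos -1, read 1 -> (C,1)->write 0,move R,goto A. Now: state=A, head=0, tape[-4..3]=01100010 (head:     ^)
Step 11: in state A at pos 0, read 0 -> (A,0)->write 1,move L,goto C. Now: state=C, head=-1, tape[-4..3]=01101010 (head:    ^)
Step 12: in state C at pos -1, read 0 -> (C,0)->write 0,move R,goto B. Now: state=B, head=0, tape[-4..3]=01101010 (head:     ^)
Step 13: in state B at pos 0, read 1 -> (B,1)->write 1,move L,goto B. Now: state=B, head=-1, tape[-4..3]=01101010 (head:    ^)
Step 14: in state B at pos -1, read 0 -> (B,0)->write 1,move R,goto C. Now: state=C, head=0, tape[-4..3]=01111010 (head:     ^)
Step 15: in state C at pos 0, read 1 -> (C,1)->write 0,move R,goto A. Now: state=A, head=1, tape[-4..3]=01110010 (head:      ^)
Step 16: in state A at pos 1, read 0 -> (A,0)->write 1,move L,goto C. Now: state=C, head=0, tape[-4..3]=01110110 (head:     ^)
Step 17: in state C at pos 0, read 0 -> (C,0)->write 0,move R,goto B. Now: state=B, head=1, tape[-4..3]=01110110 (head:      ^)
Step 18: in state B at pos 1, read 1 -> (B,1)->write 1,move L,goto B. Now: state=B, head=0, tape[-4..3]=01110110 (head:     ^)
Step 19: in state B at pos 0, read 0 -> (B,0)->write 1,move R,goto C. Now: state=C, head=1, tape[-4..3]=01111110 (head:      ^)
Step 20: in state C at pos 1, read 1 -> (C,1)->write 0,move R,goto A. Now: state=A, head=2, tape[-4..3]=01111010 (head:       ^)

Answer: 111101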